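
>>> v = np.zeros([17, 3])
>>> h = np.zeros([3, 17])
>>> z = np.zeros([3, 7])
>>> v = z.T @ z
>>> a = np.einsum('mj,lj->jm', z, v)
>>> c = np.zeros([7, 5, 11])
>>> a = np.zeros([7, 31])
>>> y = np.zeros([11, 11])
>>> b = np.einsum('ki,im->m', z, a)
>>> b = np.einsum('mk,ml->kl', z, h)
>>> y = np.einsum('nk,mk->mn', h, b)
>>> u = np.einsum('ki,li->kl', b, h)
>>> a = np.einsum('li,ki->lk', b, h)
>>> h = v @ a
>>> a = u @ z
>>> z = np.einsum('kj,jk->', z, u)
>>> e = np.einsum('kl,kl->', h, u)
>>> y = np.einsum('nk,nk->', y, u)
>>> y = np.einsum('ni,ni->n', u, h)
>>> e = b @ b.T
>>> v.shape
(7, 7)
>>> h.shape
(7, 3)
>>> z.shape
()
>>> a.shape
(7, 7)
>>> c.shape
(7, 5, 11)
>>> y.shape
(7,)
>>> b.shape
(7, 17)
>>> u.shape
(7, 3)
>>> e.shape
(7, 7)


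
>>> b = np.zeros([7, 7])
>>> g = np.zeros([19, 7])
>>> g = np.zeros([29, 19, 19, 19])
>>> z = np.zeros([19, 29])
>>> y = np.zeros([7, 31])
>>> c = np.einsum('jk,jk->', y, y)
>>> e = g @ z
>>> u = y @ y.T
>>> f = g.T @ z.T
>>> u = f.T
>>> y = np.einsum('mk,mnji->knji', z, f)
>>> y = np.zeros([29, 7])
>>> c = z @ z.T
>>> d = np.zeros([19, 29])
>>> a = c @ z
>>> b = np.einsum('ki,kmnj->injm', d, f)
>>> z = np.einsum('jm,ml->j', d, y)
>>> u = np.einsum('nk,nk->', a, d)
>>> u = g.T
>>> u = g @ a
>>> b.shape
(29, 19, 19, 19)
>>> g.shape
(29, 19, 19, 19)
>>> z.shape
(19,)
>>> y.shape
(29, 7)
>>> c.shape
(19, 19)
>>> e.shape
(29, 19, 19, 29)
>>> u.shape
(29, 19, 19, 29)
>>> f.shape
(19, 19, 19, 19)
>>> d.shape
(19, 29)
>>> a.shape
(19, 29)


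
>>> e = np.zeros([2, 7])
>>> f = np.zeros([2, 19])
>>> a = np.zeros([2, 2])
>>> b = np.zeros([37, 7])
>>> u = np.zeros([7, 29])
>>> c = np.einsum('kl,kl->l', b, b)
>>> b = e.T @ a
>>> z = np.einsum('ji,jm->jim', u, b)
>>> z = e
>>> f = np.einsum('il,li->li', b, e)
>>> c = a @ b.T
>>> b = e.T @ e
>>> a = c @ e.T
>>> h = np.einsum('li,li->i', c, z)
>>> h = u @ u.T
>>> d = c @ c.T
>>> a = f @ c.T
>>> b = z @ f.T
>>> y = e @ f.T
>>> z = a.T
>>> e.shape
(2, 7)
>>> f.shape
(2, 7)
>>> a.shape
(2, 2)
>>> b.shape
(2, 2)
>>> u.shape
(7, 29)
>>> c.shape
(2, 7)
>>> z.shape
(2, 2)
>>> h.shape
(7, 7)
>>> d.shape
(2, 2)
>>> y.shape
(2, 2)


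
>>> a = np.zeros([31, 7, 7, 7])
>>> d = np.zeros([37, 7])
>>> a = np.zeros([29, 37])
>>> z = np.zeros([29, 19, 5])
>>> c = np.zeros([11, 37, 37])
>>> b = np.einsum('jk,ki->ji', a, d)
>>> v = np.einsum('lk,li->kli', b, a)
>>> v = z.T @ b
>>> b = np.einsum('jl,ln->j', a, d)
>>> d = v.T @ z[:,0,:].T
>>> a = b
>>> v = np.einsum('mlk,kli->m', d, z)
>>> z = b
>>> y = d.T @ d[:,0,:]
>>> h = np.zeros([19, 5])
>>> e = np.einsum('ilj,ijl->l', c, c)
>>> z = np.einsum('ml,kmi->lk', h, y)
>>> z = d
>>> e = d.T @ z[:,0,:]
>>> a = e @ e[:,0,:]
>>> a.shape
(29, 19, 29)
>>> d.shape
(7, 19, 29)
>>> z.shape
(7, 19, 29)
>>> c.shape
(11, 37, 37)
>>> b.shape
(29,)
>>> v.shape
(7,)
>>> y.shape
(29, 19, 29)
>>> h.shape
(19, 5)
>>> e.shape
(29, 19, 29)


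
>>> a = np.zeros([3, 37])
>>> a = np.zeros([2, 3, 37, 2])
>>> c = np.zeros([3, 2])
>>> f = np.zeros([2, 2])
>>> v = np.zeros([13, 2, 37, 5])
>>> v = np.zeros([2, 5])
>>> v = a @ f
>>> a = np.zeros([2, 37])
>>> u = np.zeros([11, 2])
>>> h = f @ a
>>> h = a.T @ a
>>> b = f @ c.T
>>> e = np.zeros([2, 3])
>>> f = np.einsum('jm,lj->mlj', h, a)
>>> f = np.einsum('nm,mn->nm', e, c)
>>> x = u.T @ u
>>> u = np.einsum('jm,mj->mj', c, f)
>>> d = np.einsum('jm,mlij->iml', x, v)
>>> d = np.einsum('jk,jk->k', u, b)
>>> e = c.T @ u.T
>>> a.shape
(2, 37)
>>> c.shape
(3, 2)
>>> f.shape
(2, 3)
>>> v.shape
(2, 3, 37, 2)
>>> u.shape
(2, 3)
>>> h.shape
(37, 37)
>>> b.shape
(2, 3)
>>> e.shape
(2, 2)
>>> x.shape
(2, 2)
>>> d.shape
(3,)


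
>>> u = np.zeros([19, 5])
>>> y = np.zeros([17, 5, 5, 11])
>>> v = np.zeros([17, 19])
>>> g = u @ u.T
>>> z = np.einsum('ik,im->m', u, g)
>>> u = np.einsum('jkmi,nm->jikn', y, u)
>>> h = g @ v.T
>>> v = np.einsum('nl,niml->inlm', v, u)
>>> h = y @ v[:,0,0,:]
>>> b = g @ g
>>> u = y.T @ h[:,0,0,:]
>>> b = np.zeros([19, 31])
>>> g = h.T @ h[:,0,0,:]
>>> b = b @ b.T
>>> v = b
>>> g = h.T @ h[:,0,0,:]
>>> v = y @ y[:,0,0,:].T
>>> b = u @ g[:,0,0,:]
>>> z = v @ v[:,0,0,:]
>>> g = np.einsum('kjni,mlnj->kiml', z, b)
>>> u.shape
(11, 5, 5, 5)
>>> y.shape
(17, 5, 5, 11)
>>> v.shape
(17, 5, 5, 17)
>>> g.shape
(17, 17, 11, 5)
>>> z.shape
(17, 5, 5, 17)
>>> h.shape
(17, 5, 5, 5)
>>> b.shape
(11, 5, 5, 5)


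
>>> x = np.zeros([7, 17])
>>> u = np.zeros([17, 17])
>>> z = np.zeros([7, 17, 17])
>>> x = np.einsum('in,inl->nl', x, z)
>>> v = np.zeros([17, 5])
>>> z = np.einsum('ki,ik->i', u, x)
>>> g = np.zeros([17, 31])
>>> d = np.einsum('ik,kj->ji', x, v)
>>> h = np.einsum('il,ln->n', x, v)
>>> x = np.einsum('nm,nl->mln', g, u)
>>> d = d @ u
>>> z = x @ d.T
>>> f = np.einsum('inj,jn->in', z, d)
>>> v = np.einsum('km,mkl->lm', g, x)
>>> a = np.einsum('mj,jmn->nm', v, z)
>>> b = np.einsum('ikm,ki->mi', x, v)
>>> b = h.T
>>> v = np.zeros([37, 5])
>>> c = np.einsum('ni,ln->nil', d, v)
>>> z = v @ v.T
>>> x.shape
(31, 17, 17)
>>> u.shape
(17, 17)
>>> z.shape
(37, 37)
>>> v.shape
(37, 5)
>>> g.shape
(17, 31)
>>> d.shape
(5, 17)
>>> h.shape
(5,)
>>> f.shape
(31, 17)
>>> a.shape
(5, 17)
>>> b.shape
(5,)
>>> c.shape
(5, 17, 37)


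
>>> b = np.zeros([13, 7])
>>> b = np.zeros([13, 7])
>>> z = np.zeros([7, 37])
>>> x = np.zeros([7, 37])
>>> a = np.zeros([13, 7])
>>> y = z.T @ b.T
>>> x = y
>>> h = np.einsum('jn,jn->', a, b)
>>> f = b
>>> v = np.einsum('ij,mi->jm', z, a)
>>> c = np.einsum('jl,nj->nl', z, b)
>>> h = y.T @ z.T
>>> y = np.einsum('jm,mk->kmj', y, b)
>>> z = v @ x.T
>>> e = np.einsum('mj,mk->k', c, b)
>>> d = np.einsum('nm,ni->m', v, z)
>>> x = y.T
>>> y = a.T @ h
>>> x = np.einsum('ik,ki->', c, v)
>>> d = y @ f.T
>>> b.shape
(13, 7)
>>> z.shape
(37, 37)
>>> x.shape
()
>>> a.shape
(13, 7)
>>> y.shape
(7, 7)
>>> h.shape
(13, 7)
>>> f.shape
(13, 7)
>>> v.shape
(37, 13)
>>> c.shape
(13, 37)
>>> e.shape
(7,)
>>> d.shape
(7, 13)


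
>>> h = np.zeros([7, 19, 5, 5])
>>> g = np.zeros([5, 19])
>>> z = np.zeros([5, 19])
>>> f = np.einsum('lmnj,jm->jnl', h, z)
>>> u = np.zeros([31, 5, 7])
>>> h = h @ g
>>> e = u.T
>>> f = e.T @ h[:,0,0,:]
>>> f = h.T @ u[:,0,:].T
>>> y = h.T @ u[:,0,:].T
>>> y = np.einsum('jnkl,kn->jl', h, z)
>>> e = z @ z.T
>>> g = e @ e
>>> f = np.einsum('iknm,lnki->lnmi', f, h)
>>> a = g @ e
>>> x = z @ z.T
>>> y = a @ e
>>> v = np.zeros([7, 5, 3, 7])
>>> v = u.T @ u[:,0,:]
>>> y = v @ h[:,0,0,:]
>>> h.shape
(7, 19, 5, 19)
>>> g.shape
(5, 5)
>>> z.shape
(5, 19)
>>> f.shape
(7, 19, 31, 19)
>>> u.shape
(31, 5, 7)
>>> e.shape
(5, 5)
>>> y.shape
(7, 5, 19)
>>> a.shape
(5, 5)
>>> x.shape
(5, 5)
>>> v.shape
(7, 5, 7)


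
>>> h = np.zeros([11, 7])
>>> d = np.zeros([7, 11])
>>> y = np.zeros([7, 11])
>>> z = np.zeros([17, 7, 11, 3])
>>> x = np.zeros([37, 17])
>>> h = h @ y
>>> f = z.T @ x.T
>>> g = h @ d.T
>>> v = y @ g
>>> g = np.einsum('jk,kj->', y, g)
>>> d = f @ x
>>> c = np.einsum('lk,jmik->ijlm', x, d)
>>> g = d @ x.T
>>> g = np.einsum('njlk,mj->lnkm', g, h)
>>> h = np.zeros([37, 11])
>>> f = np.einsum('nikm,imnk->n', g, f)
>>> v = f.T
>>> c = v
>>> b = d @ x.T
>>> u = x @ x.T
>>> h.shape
(37, 11)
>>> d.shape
(3, 11, 7, 17)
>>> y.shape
(7, 11)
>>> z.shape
(17, 7, 11, 3)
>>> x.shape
(37, 17)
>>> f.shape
(7,)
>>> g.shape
(7, 3, 37, 11)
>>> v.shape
(7,)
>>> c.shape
(7,)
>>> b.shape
(3, 11, 7, 37)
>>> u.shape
(37, 37)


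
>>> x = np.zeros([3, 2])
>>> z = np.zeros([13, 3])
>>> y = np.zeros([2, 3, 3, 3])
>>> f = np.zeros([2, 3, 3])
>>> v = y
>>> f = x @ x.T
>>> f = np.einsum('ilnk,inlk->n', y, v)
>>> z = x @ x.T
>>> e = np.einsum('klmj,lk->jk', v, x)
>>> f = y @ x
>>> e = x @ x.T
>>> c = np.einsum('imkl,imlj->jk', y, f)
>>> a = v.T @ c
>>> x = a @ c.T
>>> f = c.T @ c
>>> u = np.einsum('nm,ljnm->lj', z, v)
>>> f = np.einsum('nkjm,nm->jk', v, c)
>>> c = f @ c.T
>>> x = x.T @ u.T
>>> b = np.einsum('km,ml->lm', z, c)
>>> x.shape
(2, 3, 3, 2)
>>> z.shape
(3, 3)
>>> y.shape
(2, 3, 3, 3)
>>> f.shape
(3, 3)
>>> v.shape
(2, 3, 3, 3)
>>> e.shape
(3, 3)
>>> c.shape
(3, 2)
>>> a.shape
(3, 3, 3, 3)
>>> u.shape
(2, 3)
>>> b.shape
(2, 3)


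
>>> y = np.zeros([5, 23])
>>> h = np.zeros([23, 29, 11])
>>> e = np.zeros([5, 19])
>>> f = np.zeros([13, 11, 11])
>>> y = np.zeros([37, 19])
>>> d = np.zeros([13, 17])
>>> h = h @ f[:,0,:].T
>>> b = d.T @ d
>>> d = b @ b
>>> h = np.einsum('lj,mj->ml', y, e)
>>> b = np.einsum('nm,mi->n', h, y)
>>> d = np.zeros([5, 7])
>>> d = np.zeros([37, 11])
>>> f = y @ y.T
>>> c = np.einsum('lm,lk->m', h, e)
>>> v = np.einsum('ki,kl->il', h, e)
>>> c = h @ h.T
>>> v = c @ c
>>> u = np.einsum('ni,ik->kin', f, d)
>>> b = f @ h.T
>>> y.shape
(37, 19)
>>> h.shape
(5, 37)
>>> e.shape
(5, 19)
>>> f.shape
(37, 37)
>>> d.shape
(37, 11)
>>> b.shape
(37, 5)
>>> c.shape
(5, 5)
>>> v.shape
(5, 5)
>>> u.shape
(11, 37, 37)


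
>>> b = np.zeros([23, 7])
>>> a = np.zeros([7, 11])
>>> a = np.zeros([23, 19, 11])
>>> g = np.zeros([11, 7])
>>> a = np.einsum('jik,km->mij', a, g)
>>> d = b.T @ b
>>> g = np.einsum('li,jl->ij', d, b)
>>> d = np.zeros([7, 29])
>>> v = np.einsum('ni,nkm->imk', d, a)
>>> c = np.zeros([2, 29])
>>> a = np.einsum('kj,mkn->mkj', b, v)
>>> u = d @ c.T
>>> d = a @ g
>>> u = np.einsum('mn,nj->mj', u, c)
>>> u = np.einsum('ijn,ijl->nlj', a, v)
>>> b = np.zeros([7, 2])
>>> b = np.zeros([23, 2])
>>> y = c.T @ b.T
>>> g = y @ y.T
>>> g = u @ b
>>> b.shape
(23, 2)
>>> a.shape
(29, 23, 7)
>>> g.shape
(7, 19, 2)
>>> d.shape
(29, 23, 23)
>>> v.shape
(29, 23, 19)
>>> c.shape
(2, 29)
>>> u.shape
(7, 19, 23)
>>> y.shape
(29, 23)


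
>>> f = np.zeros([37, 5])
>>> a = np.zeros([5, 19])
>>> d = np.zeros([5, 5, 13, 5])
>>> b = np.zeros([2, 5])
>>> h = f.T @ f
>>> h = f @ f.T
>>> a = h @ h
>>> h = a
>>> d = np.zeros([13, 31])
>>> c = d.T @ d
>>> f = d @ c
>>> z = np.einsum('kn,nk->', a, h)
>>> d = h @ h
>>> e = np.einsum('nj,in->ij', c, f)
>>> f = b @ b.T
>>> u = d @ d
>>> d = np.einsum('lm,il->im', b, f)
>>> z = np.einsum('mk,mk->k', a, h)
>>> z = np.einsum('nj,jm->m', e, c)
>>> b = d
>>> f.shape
(2, 2)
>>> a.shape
(37, 37)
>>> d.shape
(2, 5)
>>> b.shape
(2, 5)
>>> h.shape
(37, 37)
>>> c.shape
(31, 31)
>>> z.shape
(31,)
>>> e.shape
(13, 31)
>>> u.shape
(37, 37)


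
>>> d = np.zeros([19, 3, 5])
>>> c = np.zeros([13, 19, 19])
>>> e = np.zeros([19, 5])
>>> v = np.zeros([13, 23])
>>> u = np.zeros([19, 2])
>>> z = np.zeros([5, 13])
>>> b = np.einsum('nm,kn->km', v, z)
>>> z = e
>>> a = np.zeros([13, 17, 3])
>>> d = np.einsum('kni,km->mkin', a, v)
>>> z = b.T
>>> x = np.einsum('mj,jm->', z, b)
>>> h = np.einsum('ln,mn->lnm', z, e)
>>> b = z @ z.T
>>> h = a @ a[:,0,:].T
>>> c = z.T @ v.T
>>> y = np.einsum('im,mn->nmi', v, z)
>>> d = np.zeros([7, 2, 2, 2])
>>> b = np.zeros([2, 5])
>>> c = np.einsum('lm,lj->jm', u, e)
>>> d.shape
(7, 2, 2, 2)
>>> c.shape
(5, 2)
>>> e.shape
(19, 5)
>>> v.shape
(13, 23)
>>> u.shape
(19, 2)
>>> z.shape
(23, 5)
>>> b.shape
(2, 5)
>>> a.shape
(13, 17, 3)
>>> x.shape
()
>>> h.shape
(13, 17, 13)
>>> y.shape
(5, 23, 13)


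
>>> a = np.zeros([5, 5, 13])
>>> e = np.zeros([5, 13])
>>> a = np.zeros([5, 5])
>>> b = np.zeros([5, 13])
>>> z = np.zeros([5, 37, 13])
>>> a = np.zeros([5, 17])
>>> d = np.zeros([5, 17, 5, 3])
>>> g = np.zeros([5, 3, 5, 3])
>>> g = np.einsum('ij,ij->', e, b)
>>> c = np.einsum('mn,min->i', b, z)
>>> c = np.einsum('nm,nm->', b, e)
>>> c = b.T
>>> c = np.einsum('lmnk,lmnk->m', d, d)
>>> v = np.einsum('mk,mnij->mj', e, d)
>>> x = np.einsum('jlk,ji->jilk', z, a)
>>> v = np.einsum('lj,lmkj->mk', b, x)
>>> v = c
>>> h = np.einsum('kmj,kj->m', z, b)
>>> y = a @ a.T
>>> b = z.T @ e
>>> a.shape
(5, 17)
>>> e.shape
(5, 13)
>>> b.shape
(13, 37, 13)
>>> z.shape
(5, 37, 13)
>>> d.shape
(5, 17, 5, 3)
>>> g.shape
()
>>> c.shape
(17,)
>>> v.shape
(17,)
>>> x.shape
(5, 17, 37, 13)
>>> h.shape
(37,)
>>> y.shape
(5, 5)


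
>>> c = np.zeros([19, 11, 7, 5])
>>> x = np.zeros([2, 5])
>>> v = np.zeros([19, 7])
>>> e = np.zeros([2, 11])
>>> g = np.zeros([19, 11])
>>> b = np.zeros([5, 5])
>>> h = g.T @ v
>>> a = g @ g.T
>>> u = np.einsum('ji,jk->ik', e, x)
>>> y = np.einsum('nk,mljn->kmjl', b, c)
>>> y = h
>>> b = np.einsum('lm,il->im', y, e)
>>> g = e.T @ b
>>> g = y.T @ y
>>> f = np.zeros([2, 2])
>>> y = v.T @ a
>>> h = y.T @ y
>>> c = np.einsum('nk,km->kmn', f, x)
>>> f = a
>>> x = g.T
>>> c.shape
(2, 5, 2)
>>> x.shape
(7, 7)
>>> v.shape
(19, 7)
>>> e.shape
(2, 11)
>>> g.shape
(7, 7)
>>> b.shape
(2, 7)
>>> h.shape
(19, 19)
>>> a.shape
(19, 19)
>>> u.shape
(11, 5)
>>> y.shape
(7, 19)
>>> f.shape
(19, 19)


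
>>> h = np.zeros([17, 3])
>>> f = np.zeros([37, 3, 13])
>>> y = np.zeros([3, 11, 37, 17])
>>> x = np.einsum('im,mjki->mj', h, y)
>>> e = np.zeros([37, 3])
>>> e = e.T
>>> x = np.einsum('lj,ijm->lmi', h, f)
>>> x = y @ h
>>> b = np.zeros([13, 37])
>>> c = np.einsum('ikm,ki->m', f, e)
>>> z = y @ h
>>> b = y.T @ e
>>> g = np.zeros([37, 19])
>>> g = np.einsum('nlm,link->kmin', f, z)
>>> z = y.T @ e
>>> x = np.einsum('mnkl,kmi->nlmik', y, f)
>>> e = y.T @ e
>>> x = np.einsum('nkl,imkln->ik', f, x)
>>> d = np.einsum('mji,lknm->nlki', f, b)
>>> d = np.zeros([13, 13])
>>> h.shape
(17, 3)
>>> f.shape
(37, 3, 13)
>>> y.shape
(3, 11, 37, 17)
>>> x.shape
(11, 3)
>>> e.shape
(17, 37, 11, 37)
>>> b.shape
(17, 37, 11, 37)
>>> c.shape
(13,)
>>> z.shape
(17, 37, 11, 37)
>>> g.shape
(3, 13, 11, 37)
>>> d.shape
(13, 13)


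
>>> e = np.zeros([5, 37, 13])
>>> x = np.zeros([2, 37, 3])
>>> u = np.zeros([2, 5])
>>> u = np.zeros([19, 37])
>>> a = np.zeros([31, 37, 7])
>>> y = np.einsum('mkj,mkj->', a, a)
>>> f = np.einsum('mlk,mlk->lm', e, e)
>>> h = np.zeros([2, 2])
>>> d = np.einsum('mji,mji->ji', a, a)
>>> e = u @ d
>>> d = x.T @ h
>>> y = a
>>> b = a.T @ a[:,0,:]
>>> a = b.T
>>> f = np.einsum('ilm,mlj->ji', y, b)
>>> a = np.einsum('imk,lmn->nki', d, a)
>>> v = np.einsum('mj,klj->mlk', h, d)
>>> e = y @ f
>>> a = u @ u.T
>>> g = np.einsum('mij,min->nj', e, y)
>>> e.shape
(31, 37, 31)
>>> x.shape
(2, 37, 3)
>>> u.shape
(19, 37)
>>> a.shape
(19, 19)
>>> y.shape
(31, 37, 7)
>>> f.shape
(7, 31)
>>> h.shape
(2, 2)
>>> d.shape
(3, 37, 2)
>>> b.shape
(7, 37, 7)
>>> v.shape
(2, 37, 3)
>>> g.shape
(7, 31)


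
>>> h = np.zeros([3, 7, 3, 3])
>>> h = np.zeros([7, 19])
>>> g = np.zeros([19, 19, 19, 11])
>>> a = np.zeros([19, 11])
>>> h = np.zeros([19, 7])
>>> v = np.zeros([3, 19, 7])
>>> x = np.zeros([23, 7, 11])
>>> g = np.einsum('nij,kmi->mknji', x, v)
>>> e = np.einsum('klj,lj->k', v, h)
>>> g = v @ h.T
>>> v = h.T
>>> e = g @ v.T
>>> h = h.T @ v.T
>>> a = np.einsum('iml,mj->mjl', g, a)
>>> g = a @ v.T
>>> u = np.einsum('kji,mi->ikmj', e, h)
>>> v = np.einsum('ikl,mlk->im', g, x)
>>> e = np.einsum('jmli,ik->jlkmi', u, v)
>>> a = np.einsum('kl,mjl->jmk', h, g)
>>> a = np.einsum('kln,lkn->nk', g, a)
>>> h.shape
(7, 7)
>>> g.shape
(19, 11, 7)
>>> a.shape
(7, 19)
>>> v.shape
(19, 23)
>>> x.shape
(23, 7, 11)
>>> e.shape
(7, 7, 23, 3, 19)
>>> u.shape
(7, 3, 7, 19)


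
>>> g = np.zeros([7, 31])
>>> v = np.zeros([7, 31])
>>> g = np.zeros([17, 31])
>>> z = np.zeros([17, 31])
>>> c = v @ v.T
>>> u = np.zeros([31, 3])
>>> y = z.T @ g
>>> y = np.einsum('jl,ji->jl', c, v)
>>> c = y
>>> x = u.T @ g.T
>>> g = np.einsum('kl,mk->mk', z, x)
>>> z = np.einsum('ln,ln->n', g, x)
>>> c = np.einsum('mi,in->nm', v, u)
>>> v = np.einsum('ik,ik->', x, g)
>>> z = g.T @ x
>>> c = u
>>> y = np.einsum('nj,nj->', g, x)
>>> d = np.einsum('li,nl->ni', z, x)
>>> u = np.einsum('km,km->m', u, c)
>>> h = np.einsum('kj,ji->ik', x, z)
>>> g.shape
(3, 17)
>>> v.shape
()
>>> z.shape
(17, 17)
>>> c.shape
(31, 3)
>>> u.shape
(3,)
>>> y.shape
()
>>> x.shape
(3, 17)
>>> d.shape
(3, 17)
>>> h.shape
(17, 3)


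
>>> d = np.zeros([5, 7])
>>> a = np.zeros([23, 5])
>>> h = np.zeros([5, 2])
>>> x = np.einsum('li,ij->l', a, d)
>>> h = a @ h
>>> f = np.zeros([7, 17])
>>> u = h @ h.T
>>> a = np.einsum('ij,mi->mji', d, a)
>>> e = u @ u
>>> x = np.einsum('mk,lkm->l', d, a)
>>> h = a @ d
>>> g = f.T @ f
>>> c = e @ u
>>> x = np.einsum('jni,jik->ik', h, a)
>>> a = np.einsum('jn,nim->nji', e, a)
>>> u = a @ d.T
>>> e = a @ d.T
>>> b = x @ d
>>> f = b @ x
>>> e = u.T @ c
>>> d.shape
(5, 7)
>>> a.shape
(23, 23, 7)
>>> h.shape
(23, 7, 7)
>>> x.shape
(7, 5)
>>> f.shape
(7, 5)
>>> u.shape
(23, 23, 5)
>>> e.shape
(5, 23, 23)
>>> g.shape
(17, 17)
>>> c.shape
(23, 23)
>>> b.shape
(7, 7)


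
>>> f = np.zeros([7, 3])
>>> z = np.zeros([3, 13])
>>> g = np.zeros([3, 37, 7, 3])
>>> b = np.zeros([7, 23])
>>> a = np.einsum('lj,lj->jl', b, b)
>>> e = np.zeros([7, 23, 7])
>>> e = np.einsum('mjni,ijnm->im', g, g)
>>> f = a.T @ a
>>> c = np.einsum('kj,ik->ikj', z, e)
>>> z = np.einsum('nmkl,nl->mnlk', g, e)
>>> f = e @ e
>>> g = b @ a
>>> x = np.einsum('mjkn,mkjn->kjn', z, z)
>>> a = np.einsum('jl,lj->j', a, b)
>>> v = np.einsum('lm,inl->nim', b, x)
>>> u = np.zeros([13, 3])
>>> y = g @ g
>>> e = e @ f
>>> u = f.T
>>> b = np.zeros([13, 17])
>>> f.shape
(3, 3)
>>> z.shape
(37, 3, 3, 7)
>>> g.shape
(7, 7)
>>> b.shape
(13, 17)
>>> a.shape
(23,)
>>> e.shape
(3, 3)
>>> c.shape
(3, 3, 13)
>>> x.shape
(3, 3, 7)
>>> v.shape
(3, 3, 23)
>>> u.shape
(3, 3)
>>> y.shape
(7, 7)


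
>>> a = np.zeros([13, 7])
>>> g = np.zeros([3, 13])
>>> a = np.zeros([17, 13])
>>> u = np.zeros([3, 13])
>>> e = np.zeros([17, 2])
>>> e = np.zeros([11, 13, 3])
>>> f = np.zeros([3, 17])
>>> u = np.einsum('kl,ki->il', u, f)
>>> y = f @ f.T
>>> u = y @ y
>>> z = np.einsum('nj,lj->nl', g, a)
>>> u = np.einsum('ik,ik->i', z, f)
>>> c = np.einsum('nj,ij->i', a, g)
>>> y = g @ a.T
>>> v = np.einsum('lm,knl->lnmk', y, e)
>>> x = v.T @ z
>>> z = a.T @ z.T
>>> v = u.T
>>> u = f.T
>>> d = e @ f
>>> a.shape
(17, 13)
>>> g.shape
(3, 13)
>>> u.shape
(17, 3)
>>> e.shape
(11, 13, 3)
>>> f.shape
(3, 17)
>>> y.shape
(3, 17)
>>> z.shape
(13, 3)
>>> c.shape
(3,)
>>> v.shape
(3,)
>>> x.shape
(11, 17, 13, 17)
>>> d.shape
(11, 13, 17)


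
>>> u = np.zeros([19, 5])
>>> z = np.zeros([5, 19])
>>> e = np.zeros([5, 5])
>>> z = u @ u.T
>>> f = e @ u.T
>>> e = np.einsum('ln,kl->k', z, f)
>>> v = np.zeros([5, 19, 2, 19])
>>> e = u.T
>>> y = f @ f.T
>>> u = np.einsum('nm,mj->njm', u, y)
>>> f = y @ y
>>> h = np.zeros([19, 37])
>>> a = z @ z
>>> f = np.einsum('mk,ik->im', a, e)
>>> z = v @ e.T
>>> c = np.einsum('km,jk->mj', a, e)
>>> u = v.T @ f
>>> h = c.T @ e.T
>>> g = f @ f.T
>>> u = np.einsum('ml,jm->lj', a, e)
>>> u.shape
(19, 5)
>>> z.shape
(5, 19, 2, 5)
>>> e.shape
(5, 19)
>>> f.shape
(5, 19)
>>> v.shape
(5, 19, 2, 19)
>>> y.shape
(5, 5)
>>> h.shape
(5, 5)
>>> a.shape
(19, 19)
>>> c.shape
(19, 5)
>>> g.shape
(5, 5)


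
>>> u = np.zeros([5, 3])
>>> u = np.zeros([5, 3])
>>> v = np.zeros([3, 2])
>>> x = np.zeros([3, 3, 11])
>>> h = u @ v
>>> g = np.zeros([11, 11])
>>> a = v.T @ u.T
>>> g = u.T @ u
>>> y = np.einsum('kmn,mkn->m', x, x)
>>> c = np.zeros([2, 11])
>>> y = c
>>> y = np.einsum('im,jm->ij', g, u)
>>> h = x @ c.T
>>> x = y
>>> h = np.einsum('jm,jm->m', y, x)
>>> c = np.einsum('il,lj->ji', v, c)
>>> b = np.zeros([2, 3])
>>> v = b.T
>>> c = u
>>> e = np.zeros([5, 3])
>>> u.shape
(5, 3)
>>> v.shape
(3, 2)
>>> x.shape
(3, 5)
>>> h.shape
(5,)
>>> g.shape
(3, 3)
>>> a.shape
(2, 5)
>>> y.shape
(3, 5)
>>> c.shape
(5, 3)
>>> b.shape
(2, 3)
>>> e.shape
(5, 3)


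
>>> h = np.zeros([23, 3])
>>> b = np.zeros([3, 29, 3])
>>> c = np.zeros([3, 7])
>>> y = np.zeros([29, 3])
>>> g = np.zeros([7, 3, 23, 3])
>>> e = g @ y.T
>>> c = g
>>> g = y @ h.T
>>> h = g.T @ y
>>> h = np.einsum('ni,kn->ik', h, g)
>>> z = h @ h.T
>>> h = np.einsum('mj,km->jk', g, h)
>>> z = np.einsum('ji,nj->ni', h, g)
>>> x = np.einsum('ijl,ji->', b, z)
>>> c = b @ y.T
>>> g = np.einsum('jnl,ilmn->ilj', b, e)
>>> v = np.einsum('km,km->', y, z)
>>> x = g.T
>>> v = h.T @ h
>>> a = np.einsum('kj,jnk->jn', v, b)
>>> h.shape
(23, 3)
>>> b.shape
(3, 29, 3)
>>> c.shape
(3, 29, 29)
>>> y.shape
(29, 3)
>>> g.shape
(7, 3, 3)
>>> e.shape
(7, 3, 23, 29)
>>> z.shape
(29, 3)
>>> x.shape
(3, 3, 7)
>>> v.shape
(3, 3)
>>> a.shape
(3, 29)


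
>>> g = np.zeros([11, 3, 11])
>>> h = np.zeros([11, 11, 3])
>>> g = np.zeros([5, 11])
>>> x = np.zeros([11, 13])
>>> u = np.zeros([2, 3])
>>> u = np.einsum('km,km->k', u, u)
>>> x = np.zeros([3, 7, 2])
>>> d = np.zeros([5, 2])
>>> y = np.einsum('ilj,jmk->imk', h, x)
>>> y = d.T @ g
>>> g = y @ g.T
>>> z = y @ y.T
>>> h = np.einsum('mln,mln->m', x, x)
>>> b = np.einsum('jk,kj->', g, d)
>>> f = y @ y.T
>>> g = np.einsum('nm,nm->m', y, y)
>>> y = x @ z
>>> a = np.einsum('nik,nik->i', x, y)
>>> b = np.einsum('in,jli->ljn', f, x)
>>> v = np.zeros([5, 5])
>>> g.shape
(11,)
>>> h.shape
(3,)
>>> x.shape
(3, 7, 2)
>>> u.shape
(2,)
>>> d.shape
(5, 2)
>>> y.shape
(3, 7, 2)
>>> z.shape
(2, 2)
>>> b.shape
(7, 3, 2)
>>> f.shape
(2, 2)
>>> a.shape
(7,)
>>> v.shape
(5, 5)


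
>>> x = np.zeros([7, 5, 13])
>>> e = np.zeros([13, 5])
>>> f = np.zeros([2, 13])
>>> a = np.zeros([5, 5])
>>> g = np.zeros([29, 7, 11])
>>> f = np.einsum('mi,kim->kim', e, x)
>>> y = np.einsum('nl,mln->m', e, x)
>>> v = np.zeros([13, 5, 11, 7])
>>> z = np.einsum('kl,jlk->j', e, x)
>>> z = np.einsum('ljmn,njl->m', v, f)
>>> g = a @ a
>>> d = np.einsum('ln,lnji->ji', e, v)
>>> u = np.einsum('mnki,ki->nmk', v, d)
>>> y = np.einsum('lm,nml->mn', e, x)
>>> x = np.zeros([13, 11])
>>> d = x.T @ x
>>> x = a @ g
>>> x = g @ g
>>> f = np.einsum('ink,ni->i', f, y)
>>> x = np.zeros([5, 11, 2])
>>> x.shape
(5, 11, 2)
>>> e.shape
(13, 5)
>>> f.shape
(7,)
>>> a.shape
(5, 5)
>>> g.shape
(5, 5)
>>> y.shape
(5, 7)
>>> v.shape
(13, 5, 11, 7)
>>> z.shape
(11,)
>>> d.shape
(11, 11)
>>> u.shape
(5, 13, 11)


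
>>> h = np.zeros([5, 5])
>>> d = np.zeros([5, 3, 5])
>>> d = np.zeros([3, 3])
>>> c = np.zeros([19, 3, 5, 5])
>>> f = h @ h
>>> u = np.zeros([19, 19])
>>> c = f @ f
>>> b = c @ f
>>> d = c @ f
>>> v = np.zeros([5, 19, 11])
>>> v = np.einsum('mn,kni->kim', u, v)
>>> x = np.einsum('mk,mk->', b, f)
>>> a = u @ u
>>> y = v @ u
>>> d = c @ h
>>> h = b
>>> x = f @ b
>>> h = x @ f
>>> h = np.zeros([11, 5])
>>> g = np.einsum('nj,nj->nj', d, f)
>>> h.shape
(11, 5)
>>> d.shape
(5, 5)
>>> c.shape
(5, 5)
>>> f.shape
(5, 5)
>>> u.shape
(19, 19)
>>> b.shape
(5, 5)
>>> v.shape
(5, 11, 19)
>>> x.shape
(5, 5)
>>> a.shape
(19, 19)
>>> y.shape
(5, 11, 19)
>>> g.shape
(5, 5)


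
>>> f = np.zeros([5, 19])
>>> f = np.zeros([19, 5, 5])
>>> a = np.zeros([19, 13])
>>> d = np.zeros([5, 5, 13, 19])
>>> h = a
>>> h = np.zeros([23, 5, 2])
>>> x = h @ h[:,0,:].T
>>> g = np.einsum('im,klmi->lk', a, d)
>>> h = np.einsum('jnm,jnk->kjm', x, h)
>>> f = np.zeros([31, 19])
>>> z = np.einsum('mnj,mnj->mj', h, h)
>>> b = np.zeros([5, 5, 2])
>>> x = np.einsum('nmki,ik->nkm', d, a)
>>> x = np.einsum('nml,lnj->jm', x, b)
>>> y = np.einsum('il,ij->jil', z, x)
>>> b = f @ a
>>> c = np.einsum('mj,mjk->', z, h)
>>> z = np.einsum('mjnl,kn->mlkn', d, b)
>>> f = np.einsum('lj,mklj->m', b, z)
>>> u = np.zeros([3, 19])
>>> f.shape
(5,)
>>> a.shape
(19, 13)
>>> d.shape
(5, 5, 13, 19)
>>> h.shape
(2, 23, 23)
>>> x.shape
(2, 13)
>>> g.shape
(5, 5)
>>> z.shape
(5, 19, 31, 13)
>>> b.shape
(31, 13)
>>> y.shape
(13, 2, 23)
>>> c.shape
()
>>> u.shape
(3, 19)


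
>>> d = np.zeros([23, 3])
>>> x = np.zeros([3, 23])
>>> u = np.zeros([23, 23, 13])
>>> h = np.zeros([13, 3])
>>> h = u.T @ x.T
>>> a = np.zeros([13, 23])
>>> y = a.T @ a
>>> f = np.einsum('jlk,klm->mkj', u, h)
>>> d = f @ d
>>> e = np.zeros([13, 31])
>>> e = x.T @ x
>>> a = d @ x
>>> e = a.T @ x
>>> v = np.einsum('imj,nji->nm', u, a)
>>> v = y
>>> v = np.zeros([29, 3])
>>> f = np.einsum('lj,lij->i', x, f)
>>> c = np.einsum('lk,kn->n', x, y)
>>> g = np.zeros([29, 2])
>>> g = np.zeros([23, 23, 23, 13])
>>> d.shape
(3, 13, 3)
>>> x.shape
(3, 23)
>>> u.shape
(23, 23, 13)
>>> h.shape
(13, 23, 3)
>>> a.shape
(3, 13, 23)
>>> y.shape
(23, 23)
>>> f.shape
(13,)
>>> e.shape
(23, 13, 23)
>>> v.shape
(29, 3)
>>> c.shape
(23,)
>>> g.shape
(23, 23, 23, 13)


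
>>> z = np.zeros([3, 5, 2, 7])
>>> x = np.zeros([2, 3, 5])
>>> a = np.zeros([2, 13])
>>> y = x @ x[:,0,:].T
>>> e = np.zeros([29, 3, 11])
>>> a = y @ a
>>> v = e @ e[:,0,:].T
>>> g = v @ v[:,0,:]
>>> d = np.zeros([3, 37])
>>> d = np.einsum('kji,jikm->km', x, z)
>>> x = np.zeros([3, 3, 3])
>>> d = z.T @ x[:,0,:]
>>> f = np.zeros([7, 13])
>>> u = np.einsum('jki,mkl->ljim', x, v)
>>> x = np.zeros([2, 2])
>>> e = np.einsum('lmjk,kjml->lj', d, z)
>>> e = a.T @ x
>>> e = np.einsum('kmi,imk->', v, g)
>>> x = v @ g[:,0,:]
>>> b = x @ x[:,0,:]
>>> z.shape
(3, 5, 2, 7)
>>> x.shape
(29, 3, 29)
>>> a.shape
(2, 3, 13)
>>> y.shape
(2, 3, 2)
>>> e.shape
()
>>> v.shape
(29, 3, 29)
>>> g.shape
(29, 3, 29)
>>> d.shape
(7, 2, 5, 3)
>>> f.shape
(7, 13)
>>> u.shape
(29, 3, 3, 29)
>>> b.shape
(29, 3, 29)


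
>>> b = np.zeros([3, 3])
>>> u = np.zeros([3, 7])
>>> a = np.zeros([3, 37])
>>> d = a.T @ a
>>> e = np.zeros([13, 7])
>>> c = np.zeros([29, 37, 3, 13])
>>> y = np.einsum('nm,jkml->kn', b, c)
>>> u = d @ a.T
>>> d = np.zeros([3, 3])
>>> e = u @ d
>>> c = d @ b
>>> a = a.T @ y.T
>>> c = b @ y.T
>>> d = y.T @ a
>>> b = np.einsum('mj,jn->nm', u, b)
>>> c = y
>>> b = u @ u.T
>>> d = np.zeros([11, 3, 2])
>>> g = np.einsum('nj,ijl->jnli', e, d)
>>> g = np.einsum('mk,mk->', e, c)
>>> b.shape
(37, 37)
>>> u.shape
(37, 3)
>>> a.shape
(37, 37)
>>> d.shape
(11, 3, 2)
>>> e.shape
(37, 3)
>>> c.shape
(37, 3)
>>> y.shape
(37, 3)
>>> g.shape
()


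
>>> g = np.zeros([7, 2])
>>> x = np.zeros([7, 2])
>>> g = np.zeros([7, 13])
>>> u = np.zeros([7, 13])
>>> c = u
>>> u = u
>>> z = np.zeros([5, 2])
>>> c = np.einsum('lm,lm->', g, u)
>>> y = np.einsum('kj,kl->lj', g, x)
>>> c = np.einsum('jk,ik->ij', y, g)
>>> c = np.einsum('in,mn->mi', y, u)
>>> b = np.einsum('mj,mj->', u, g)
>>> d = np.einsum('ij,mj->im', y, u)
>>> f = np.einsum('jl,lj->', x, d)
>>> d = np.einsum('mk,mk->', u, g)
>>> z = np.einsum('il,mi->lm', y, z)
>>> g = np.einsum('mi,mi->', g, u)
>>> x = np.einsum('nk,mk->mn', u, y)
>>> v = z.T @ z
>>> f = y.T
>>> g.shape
()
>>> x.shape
(2, 7)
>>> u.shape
(7, 13)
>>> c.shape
(7, 2)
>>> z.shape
(13, 5)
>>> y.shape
(2, 13)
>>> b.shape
()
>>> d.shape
()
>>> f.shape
(13, 2)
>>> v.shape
(5, 5)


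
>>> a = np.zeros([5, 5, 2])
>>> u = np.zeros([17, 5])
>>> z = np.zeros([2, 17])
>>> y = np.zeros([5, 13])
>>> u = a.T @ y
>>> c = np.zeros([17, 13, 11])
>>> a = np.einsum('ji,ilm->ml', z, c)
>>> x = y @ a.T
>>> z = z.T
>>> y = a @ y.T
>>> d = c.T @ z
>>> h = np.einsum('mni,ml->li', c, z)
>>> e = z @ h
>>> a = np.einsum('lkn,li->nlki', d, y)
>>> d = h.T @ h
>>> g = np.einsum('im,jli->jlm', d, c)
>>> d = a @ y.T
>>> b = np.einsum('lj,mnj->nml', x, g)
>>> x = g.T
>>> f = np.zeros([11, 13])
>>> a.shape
(2, 11, 13, 5)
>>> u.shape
(2, 5, 13)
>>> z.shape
(17, 2)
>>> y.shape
(11, 5)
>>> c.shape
(17, 13, 11)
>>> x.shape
(11, 13, 17)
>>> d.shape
(2, 11, 13, 11)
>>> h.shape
(2, 11)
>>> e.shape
(17, 11)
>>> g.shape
(17, 13, 11)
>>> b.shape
(13, 17, 5)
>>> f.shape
(11, 13)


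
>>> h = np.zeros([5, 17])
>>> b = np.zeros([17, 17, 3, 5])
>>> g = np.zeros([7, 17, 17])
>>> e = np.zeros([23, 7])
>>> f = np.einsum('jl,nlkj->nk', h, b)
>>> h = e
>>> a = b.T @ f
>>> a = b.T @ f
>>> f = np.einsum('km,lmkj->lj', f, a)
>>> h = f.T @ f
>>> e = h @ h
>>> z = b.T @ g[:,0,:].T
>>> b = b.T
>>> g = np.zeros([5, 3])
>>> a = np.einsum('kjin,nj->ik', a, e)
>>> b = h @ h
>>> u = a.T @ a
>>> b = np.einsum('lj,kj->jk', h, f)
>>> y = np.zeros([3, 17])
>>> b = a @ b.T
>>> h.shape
(3, 3)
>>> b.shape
(17, 3)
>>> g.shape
(5, 3)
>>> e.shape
(3, 3)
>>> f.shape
(5, 3)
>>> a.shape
(17, 5)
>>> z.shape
(5, 3, 17, 7)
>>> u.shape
(5, 5)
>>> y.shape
(3, 17)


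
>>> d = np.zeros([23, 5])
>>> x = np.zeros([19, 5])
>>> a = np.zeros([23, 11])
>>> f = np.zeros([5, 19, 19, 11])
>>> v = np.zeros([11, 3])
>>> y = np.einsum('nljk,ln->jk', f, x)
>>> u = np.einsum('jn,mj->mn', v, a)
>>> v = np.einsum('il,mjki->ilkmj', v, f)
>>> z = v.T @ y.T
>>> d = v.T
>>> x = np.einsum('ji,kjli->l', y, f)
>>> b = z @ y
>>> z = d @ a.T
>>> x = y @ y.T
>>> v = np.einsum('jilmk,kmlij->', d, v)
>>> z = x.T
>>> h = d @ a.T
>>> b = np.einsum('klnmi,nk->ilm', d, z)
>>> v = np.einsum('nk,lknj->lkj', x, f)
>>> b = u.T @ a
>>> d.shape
(19, 5, 19, 3, 11)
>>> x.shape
(19, 19)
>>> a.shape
(23, 11)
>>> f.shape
(5, 19, 19, 11)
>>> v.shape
(5, 19, 11)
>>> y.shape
(19, 11)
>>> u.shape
(23, 3)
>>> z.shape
(19, 19)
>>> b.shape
(3, 11)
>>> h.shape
(19, 5, 19, 3, 23)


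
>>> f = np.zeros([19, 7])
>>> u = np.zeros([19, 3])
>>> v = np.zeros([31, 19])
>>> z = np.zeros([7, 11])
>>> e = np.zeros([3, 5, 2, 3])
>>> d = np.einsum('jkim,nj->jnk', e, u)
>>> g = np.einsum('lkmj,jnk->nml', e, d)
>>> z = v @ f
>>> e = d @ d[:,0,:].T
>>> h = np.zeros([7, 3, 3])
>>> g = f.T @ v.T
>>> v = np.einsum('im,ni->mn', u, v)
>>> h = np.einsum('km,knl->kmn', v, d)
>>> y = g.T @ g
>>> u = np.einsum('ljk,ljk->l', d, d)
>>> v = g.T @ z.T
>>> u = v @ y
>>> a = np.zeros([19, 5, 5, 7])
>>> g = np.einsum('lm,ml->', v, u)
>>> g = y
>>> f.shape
(19, 7)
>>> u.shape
(31, 31)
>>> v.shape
(31, 31)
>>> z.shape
(31, 7)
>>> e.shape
(3, 19, 3)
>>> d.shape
(3, 19, 5)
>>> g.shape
(31, 31)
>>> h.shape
(3, 31, 19)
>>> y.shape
(31, 31)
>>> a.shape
(19, 5, 5, 7)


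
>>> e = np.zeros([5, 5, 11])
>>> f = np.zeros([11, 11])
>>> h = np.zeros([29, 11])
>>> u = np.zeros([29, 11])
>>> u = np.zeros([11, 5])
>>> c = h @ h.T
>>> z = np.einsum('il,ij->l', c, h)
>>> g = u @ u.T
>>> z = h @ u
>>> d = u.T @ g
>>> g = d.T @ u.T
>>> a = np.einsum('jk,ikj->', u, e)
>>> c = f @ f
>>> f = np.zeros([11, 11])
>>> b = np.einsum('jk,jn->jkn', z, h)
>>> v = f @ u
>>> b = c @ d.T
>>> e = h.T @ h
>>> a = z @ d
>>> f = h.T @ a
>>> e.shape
(11, 11)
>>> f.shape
(11, 11)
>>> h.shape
(29, 11)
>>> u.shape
(11, 5)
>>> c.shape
(11, 11)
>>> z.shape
(29, 5)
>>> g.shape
(11, 11)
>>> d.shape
(5, 11)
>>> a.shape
(29, 11)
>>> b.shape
(11, 5)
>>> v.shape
(11, 5)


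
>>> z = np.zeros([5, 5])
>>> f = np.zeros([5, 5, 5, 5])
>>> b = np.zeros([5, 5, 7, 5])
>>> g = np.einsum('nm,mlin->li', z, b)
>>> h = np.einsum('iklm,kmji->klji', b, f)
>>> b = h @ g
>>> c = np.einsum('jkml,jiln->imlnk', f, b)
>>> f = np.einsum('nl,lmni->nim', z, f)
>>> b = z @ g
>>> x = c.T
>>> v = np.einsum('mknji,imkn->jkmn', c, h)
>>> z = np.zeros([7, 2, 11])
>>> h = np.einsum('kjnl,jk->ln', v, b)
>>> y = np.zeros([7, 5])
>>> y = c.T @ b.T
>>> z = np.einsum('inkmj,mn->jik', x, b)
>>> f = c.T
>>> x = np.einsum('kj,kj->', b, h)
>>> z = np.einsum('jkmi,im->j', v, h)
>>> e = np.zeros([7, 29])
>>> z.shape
(7,)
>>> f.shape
(5, 7, 5, 5, 7)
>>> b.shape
(5, 7)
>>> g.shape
(5, 7)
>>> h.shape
(5, 7)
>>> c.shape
(7, 5, 5, 7, 5)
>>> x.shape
()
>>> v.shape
(7, 5, 7, 5)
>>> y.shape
(5, 7, 5, 5, 5)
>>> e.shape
(7, 29)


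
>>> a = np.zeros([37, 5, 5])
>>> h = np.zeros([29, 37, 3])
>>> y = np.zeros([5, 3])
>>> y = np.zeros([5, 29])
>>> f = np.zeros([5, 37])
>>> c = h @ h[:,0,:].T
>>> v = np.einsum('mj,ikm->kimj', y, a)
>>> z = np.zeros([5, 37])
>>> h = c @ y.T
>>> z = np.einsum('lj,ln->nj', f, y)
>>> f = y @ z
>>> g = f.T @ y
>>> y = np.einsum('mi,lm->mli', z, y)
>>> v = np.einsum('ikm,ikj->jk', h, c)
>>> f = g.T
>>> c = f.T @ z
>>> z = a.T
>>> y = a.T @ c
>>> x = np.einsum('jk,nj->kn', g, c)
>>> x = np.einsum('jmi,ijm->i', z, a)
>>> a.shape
(37, 5, 5)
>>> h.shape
(29, 37, 5)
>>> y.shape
(5, 5, 37)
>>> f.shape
(29, 37)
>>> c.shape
(37, 37)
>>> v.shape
(29, 37)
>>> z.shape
(5, 5, 37)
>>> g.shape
(37, 29)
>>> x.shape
(37,)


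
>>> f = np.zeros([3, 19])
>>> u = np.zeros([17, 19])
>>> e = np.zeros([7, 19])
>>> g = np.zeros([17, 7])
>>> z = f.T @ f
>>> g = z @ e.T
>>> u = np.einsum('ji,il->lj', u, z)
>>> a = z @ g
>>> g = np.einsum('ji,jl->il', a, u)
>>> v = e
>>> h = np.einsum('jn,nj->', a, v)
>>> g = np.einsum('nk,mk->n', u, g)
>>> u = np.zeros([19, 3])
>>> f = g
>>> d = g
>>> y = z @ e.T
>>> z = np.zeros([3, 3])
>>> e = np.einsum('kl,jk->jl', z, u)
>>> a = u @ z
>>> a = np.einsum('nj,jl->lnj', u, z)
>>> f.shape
(19,)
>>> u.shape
(19, 3)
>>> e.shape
(19, 3)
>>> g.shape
(19,)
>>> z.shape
(3, 3)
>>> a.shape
(3, 19, 3)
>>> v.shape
(7, 19)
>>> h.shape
()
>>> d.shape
(19,)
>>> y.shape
(19, 7)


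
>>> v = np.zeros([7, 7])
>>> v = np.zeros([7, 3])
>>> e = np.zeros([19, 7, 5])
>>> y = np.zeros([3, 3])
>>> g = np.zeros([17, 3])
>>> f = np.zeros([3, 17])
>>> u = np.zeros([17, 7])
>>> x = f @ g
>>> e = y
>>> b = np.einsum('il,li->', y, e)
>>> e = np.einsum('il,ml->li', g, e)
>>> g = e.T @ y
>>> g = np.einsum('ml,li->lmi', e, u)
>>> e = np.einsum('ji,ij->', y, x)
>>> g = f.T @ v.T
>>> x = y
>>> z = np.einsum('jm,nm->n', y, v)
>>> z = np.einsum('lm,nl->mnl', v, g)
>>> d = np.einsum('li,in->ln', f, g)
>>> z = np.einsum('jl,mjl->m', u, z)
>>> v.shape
(7, 3)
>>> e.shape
()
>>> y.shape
(3, 3)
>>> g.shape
(17, 7)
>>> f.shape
(3, 17)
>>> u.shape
(17, 7)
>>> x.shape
(3, 3)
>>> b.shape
()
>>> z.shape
(3,)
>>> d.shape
(3, 7)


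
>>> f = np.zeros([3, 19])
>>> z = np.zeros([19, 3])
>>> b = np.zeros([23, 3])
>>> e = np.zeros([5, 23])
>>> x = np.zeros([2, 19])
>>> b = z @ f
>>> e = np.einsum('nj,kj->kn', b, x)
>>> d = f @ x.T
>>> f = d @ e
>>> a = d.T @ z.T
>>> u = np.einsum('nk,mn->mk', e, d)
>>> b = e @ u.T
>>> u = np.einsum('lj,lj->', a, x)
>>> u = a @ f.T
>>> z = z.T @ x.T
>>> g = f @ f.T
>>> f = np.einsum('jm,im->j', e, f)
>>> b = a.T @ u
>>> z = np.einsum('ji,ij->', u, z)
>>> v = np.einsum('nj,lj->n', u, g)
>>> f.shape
(2,)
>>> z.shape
()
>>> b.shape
(19, 3)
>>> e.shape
(2, 19)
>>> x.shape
(2, 19)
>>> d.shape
(3, 2)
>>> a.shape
(2, 19)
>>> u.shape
(2, 3)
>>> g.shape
(3, 3)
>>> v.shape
(2,)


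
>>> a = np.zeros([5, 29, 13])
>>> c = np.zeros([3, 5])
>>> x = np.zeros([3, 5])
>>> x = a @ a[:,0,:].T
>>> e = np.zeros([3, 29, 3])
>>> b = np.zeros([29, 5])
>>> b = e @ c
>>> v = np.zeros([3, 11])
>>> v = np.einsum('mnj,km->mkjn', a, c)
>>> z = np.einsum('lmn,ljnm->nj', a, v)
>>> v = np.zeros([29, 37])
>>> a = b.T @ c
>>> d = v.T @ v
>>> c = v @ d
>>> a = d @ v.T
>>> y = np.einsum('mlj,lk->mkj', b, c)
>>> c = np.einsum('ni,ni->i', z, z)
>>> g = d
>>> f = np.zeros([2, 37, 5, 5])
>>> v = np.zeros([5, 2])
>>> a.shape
(37, 29)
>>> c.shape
(3,)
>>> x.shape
(5, 29, 5)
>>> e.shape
(3, 29, 3)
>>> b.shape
(3, 29, 5)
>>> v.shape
(5, 2)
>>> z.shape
(13, 3)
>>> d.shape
(37, 37)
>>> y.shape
(3, 37, 5)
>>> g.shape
(37, 37)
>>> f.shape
(2, 37, 5, 5)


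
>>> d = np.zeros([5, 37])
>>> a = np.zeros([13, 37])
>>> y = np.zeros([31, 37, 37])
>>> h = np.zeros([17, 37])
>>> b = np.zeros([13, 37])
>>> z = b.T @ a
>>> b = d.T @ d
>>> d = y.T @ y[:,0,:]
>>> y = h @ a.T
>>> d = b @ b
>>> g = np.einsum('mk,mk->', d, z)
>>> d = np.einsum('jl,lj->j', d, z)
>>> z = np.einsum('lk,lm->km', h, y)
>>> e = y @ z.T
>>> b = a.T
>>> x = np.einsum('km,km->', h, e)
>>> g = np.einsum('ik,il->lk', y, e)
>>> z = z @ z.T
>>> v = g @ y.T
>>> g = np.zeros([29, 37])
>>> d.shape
(37,)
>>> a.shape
(13, 37)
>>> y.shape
(17, 13)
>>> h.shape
(17, 37)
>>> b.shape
(37, 13)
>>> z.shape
(37, 37)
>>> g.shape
(29, 37)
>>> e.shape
(17, 37)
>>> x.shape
()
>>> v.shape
(37, 17)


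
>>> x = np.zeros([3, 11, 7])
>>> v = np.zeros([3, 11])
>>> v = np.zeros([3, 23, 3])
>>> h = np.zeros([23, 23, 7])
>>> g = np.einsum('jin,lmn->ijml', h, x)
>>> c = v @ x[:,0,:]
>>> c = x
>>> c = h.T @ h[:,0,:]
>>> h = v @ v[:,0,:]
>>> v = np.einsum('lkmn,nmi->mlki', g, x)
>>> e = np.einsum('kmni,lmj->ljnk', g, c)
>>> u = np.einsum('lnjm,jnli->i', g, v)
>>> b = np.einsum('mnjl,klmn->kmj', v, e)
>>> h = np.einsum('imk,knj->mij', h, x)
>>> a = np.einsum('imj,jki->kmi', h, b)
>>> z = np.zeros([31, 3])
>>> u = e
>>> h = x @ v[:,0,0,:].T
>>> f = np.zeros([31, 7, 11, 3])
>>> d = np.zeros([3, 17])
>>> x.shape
(3, 11, 7)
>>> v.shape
(11, 23, 23, 7)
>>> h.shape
(3, 11, 11)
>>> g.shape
(23, 23, 11, 3)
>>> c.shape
(7, 23, 7)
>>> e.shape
(7, 7, 11, 23)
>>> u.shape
(7, 7, 11, 23)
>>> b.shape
(7, 11, 23)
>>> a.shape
(11, 3, 23)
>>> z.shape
(31, 3)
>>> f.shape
(31, 7, 11, 3)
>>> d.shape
(3, 17)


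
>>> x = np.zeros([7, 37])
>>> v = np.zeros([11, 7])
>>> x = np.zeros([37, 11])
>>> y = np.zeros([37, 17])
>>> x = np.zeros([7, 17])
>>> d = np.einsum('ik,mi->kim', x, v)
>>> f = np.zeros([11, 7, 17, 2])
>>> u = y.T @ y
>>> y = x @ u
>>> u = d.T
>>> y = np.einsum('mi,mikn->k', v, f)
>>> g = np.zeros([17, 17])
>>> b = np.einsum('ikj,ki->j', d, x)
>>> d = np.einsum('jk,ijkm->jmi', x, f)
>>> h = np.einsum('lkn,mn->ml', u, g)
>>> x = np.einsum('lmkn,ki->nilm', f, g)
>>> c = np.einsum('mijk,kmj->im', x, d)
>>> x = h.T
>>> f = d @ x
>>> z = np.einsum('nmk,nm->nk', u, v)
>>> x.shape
(11, 17)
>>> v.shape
(11, 7)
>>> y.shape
(17,)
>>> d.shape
(7, 2, 11)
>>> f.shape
(7, 2, 17)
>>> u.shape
(11, 7, 17)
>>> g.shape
(17, 17)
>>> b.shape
(11,)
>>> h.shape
(17, 11)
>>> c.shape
(17, 2)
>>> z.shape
(11, 17)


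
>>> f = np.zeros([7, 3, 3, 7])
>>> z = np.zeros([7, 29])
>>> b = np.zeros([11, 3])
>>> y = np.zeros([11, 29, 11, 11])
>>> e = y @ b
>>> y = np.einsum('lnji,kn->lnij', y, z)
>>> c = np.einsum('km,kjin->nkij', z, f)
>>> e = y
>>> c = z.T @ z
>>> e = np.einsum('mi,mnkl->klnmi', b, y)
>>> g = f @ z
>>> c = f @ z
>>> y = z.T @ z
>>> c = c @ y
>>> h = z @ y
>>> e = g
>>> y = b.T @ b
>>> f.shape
(7, 3, 3, 7)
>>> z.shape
(7, 29)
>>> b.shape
(11, 3)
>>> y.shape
(3, 3)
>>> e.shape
(7, 3, 3, 29)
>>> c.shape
(7, 3, 3, 29)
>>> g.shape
(7, 3, 3, 29)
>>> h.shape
(7, 29)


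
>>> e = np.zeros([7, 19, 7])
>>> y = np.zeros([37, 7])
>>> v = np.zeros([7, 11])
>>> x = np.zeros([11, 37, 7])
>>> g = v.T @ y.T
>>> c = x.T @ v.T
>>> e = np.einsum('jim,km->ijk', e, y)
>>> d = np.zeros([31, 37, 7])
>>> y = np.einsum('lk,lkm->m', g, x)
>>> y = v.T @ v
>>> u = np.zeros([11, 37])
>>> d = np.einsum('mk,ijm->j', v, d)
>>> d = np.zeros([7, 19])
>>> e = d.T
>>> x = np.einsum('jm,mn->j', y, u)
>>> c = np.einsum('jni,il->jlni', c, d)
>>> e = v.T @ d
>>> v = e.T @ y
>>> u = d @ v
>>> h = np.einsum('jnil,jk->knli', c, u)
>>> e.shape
(11, 19)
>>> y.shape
(11, 11)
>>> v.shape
(19, 11)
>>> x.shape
(11,)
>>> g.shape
(11, 37)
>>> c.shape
(7, 19, 37, 7)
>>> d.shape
(7, 19)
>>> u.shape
(7, 11)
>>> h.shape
(11, 19, 7, 37)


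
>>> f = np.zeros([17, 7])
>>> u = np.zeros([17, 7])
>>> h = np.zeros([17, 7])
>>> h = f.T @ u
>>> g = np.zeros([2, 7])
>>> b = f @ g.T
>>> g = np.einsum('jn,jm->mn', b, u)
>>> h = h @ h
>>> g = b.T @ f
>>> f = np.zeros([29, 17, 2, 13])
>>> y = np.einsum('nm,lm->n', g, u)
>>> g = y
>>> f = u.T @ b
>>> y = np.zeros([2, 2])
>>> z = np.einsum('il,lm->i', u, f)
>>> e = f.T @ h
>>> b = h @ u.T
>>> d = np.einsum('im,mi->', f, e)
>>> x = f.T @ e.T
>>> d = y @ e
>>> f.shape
(7, 2)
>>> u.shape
(17, 7)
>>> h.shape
(7, 7)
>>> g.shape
(2,)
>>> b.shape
(7, 17)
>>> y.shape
(2, 2)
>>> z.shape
(17,)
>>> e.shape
(2, 7)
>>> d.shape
(2, 7)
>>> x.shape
(2, 2)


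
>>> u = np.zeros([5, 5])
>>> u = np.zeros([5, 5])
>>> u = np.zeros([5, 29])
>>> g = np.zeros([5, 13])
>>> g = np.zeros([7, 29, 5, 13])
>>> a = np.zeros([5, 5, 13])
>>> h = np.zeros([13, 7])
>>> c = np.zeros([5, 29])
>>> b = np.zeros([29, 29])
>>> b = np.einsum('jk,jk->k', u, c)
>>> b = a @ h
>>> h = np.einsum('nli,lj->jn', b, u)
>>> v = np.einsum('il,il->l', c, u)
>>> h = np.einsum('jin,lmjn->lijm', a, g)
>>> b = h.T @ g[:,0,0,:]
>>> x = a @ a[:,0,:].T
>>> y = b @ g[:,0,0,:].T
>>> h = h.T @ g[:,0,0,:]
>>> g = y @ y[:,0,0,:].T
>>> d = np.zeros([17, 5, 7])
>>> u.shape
(5, 29)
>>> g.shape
(29, 5, 5, 29)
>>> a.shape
(5, 5, 13)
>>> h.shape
(29, 5, 5, 13)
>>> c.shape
(5, 29)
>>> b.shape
(29, 5, 5, 13)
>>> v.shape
(29,)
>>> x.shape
(5, 5, 5)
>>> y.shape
(29, 5, 5, 7)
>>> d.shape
(17, 5, 7)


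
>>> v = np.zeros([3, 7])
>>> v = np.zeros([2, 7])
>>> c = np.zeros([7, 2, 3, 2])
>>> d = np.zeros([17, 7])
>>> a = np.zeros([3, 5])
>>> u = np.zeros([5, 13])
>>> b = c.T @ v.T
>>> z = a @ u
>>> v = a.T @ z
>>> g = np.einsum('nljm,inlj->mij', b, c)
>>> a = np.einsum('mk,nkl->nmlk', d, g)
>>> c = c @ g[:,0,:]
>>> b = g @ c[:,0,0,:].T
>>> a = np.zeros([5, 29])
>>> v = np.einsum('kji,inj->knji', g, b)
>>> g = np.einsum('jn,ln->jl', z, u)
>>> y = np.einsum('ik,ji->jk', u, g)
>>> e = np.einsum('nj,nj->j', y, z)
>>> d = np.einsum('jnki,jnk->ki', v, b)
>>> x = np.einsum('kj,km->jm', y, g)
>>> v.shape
(2, 7, 7, 2)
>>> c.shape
(7, 2, 3, 2)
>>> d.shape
(7, 2)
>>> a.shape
(5, 29)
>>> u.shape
(5, 13)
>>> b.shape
(2, 7, 7)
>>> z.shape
(3, 13)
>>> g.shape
(3, 5)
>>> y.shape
(3, 13)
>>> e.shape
(13,)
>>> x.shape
(13, 5)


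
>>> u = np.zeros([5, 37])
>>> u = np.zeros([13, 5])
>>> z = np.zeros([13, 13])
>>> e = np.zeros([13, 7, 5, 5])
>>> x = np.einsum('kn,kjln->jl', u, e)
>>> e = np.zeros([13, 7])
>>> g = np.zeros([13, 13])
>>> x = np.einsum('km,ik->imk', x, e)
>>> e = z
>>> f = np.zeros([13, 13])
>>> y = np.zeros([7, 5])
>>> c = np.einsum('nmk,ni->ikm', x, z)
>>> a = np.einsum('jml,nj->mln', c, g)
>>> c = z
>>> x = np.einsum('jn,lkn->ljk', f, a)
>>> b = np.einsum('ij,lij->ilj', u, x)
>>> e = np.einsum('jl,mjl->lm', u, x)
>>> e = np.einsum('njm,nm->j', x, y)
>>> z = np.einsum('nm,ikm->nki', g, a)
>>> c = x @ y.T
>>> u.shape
(13, 5)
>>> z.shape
(13, 5, 7)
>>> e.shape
(13,)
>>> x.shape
(7, 13, 5)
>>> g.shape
(13, 13)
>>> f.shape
(13, 13)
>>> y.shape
(7, 5)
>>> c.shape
(7, 13, 7)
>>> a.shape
(7, 5, 13)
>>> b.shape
(13, 7, 5)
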